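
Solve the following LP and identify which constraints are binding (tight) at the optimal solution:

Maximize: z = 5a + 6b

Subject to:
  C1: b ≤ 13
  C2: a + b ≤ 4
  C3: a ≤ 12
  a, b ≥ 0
Optimal: a = 0, b = 4
Slack at optimum:
  C1: slack = 9
  C2: slack = 0 (binding)
  C3: slack = 12
  a ≥ 0: a = 0 (binding)
  b ≥ 0: b = 4
Binding constraints: C2, a ≥ 0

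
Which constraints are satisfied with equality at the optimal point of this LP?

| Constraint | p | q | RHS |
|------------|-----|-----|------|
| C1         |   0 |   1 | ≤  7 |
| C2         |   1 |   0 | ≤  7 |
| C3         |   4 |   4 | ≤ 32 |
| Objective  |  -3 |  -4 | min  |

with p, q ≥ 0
Optimal: p = 1, q = 7
Binding: C1, C3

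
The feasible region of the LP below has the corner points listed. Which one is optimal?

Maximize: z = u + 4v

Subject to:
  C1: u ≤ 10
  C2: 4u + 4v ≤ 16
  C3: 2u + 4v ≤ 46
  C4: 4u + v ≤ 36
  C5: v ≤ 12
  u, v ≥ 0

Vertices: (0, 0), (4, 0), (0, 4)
(0, 4) with z = 16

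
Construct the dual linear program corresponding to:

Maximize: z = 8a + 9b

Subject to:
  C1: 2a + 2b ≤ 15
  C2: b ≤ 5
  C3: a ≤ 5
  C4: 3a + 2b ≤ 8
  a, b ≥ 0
Minimize: z = 15y1 + 5y2 + 5y3 + 8y4

Subject to:
  C1: -2y1 - y3 - 3y4 ≤ -8
  C2: -2y1 - y2 - 2y4 ≤ -9
  y1, y2, y3, y4 ≥ 0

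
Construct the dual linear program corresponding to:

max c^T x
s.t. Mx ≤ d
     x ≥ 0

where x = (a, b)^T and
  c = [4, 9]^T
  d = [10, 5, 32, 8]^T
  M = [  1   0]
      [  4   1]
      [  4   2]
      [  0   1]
Minimize: z = 10y1 + 5y2 + 32y3 + 8y4

Subject to:
  C1: -y1 - 4y2 - 4y3 ≤ -4
  C2: -y2 - 2y3 - y4 ≤ -9
  y1, y2, y3, y4 ≥ 0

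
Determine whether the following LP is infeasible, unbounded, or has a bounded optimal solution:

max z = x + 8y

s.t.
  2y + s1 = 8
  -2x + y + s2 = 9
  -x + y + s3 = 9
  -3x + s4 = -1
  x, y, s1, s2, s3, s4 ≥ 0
Feasible point: (1, 0) satisfies every constraint, so the LP is feasible.
Direction d = (1, 0): for each constraint row a, a·d ≤ 0 —
  (0)(1) + (2)(0) = 0 ≤ 0
  (-2)(1) + (1)(0) = -2 ≤ 0
  (-1)(1) + (1)(0) = -1 ≤ 0
  (-3)(1) + (0)(0) = -3 ≤ 0
and d ≥ 0, so (1, 0) + t·d stays feasible for every t ≥ 0. Along this ray z = x + 8y changes by 1 per unit t, so z → +∞.

Unbounded: there is a feasible ray along which z → +∞.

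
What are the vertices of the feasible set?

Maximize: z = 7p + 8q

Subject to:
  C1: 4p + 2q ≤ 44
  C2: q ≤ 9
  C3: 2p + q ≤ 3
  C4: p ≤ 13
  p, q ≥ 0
Each vertex is the intersection of two constraint boundaries that also satisfies all remaining constraints:
  p = 0 and q = 0 → (0, 0)
  2p + q = 3 and q = 0 → (1.5, 0)
  2p + q = 3 and p = 0 → (0, 3)

Vertices: (0, 0), (1.5, 0), (0, 3)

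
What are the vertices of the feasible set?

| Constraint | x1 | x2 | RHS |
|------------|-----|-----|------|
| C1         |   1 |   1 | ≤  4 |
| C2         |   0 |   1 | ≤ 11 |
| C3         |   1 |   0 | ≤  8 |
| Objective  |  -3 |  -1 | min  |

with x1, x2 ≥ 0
Each vertex is the intersection of two constraint boundaries that also satisfies all remaining constraints:
  x1 = 0 and x2 = 0 → (0, 0)
  x1 + x2 = 4 and x2 = 0 → (4, 0)
  x1 + x2 = 4 and x1 = 0 → (0, 4)

Vertices: (0, 0), (4, 0), (0, 4)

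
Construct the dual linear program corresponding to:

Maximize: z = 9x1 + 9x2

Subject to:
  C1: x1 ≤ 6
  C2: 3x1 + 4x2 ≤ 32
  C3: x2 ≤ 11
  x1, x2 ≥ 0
Minimize: z = 6y1 + 32y2 + 11y3

Subject to:
  C1: -y1 - 3y2 ≤ -9
  C2: -4y2 - y3 ≤ -9
  y1, y2, y3 ≥ 0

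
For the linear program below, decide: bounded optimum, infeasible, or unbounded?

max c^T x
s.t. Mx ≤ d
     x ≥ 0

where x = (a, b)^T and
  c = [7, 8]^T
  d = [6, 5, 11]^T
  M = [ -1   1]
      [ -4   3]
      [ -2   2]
Feasible point: (0, 0) satisfies every constraint, so the LP is feasible.
Direction d = (1, 0): for each constraint row a, a·d ≤ 0 —
  (-1)(1) + (1)(0) = -1 ≤ 0
  (-4)(1) + (3)(0) = -4 ≤ 0
  (-2)(1) + (2)(0) = -2 ≤ 0
and d ≥ 0, so (0, 0) + t·d stays feasible for every t ≥ 0. Along this ray z = 7a + 8b changes by 7 per unit t, so z → +∞.

Unbounded — the objective can increase without bound over the feasible region.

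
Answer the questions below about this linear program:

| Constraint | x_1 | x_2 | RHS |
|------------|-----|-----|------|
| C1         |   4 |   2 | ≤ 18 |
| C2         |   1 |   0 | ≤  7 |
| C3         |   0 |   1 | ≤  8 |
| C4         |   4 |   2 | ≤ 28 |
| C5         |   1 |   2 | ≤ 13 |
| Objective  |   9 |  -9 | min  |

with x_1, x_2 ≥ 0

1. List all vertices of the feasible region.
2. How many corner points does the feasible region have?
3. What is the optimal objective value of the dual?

1. (0, 0), (4.5, 0), (1.667, 5.667), (0, 6.5)
2. 4
3. -58.5 (by strong duality, equal to the primal optimum)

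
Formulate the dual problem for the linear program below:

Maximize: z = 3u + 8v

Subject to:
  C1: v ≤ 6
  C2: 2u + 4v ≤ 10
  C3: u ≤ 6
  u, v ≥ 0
Minimize: z = 6y1 + 10y2 + 6y3

Subject to:
  C1: -2y2 - y3 ≤ -3
  C2: -y1 - 4y2 ≤ -8
  y1, y2, y3 ≥ 0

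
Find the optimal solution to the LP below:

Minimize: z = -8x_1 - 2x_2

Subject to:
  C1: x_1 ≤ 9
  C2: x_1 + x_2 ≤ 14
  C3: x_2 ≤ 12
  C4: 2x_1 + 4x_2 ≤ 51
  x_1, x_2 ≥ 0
x_1 = 9, x_2 = 5, z = -82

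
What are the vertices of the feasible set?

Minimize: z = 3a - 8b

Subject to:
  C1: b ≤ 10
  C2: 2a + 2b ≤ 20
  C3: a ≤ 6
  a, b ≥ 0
Each vertex is the intersection of two constraint boundaries that also satisfies all remaining constraints:
  a = 0 and b = 0 → (0, 0)
  a = 6 and b = 0 → (6, 0)
  2a + 2b = 20 and a = 6 → (6, 4)
  b = 10 and 2a + 2b = 20 → (0, 10)

Vertices: (0, 0), (6, 0), (6, 4), (0, 10)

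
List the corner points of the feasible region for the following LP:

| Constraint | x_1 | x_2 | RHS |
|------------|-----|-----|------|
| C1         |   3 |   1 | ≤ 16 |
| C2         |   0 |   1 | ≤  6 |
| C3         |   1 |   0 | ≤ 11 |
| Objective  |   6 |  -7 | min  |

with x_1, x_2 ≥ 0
Each vertex is the intersection of two constraint boundaries that also satisfies all remaining constraints:
  x_1 = 0 and x_2 = 0 → (0, 0)
  3x_1 + x_2 = 16 and x_2 = 0 → (5.333, 0)
  3x_1 + x_2 = 16 and x_2 = 6 → (3.333, 6)
  x_2 = 6 and x_1 = 0 → (0, 6)

Vertices: (0, 0), (5.333, 0), (3.333, 6), (0, 6)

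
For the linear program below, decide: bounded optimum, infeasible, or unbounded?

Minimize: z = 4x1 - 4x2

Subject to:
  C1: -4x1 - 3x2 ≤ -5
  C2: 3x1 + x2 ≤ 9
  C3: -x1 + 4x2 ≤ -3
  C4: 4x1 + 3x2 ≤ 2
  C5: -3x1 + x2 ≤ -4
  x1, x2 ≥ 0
C4 requires 4x1 + 3x2 ≤ 2, while C1 (-4x1 - 3x2 ≤ -5) is equivalent to 4x1 + 3x2 ≥ 5. Together they would need 5 ≤ 4x1 + 3x2 ≤ 2, which is impossible since 5 > 2. No point satisfies all constraints.

The feasible region is empty; the LP is infeasible.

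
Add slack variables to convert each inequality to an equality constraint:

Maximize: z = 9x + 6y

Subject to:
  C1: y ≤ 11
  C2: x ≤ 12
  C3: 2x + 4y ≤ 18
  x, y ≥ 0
max z = 9x + 6y

s.t.
  y + s1 = 11
  x + s2 = 12
  2x + 4y + s3 = 18
  x, y, s1, s2, s3 ≥ 0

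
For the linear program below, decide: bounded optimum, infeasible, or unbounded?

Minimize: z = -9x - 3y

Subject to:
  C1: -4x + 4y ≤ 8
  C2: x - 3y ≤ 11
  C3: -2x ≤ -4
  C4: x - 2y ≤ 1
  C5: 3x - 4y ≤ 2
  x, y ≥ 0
Feasible point: (2, 1) satisfies every constraint, so the LP is feasible.
Direction d = (1, 1): for each constraint row a, a·d ≤ 0 —
  (-4)(1) + (4)(1) = 0 ≤ 0
  (1)(1) + (-3)(1) = -2 ≤ 0
  (-2)(1) + (0)(1) = -2 ≤ 0
  (1)(1) + (-2)(1) = -1 ≤ 0
  (3)(1) + (-4)(1) = -1 ≤ 0
and d ≥ 0, so (2, 1) + t·d stays feasible for every t ≥ 0. Along this ray z = -9x - 3y changes by -12 per unit t, so z → −∞.

The LP is unbounded; z can be made arbitrarily small.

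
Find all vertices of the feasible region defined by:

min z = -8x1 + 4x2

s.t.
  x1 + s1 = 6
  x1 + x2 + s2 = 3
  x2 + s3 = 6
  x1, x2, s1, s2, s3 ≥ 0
Each vertex is the intersection of two constraint boundaries that also satisfies all remaining constraints:
  x1 = 0 and x2 = 0 → (0, 0)
  x1 + x2 = 3 and x2 = 0 → (3, 0)
  x1 + x2 = 3 and x1 = 0 → (0, 3)

Vertices: (0, 0), (3, 0), (0, 3)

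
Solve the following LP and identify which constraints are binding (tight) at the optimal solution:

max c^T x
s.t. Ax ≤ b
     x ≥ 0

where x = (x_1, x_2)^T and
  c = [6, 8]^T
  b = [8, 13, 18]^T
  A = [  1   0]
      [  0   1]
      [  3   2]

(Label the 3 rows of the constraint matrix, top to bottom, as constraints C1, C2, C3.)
Optimal: x_1 = 0, x_2 = 9
Binding: C3, x_1 ≥ 0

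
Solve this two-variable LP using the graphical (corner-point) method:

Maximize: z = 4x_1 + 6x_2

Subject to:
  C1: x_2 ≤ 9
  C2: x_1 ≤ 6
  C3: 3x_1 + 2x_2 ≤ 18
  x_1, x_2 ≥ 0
Each vertex is the intersection of two constraint boundaries that also satisfies all remaining constraints:
  x_1 = 0 and x_2 = 0 → (0, 0)
  x_1 = 6 and 3x_1 + 2x_2 = 18 → (6, 0)
  x_2 = 9 and 3x_1 + 2x_2 = 18 → (0, 9)

Evaluating z = 4x_1 + 6x_2 at each vertex:
  (0, 0): z = 0
  (6, 0): z = 24
  (0, 9): z = 54

The maximum is at (0, 9) with z = 54.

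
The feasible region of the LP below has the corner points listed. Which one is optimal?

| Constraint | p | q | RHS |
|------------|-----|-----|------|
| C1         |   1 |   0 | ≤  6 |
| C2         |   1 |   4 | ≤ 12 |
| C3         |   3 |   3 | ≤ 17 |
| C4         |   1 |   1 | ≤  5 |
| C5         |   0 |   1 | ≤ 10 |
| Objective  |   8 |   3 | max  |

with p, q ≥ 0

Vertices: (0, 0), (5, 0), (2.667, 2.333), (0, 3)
Evaluating z = 8p + 3q at each vertex:
  (0, 0): z = 0
  (5, 0): z = 40
  (2.667, 2.333): z = 28.33
  (0, 3): z = 9

The largest value is z = 40, attained at (5, 0).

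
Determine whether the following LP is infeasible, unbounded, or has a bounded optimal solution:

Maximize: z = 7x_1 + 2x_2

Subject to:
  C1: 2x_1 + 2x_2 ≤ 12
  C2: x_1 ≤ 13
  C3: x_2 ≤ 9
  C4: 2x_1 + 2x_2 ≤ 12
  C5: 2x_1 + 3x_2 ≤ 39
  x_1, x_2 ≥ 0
The point (6, 0) satisfies every constraint, so the LP is feasible; the constraints give x_1 ≤ 13 and x_2 ≤ 9, which with x_1, x_2 ≥ 0 keep the feasible region inside a bounded box. A feasible, bounded LP attains a finite optimum at a vertex.

Evaluating z = 7x_1 + 2x_2 at each vertex:
  (0, 0): z = 0
  (6, 0): z = 42
  (0, 6): z = 12

Bounded optimum: z* = 42 at (6, 0).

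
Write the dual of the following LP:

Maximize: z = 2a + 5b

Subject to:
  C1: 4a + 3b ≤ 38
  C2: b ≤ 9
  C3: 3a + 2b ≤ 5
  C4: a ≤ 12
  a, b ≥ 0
Minimize: z = 38y1 + 9y2 + 5y3 + 12y4

Subject to:
  C1: -4y1 - 3y3 - y4 ≤ -2
  C2: -3y1 - y2 - 2y3 ≤ -5
  y1, y2, y3, y4 ≥ 0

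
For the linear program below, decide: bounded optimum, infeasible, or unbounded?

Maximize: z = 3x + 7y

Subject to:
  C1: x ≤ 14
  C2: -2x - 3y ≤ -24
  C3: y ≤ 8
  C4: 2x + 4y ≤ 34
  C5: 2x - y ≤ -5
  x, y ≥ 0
The point (1, 8) satisfies every constraint, so the LP is feasible; the constraints give x ≤ 14 and y ≤ 8, which with x, y ≥ 0 keep the feasible region inside a bounded box. A feasible, bounded LP attains a finite optimum at a vertex.

Bounded optimum: z* = 59 at (1, 8).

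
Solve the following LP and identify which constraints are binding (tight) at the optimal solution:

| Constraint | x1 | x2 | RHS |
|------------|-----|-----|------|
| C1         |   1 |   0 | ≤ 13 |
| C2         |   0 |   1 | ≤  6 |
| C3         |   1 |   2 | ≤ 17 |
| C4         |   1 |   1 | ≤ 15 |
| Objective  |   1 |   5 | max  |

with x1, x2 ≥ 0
Optimal: x1 = 5, x2 = 6
Slack at optimum:
  C1: slack = 8
  C2: slack = 0 (binding)
  C3: slack = 0 (binding)
  C4: slack = 4
  x1 ≥ 0: x1 = 5
  x2 ≥ 0: x2 = 6
Binding constraints: C2, C3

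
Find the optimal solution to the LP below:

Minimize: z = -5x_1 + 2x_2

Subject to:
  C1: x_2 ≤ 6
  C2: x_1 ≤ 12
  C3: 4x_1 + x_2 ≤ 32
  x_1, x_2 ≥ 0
Each vertex is the intersection of two constraint boundaries that also satisfies all remaining constraints:
  x_1 = 0 and x_2 = 0 → (0, 0)
  4x_1 + x_2 = 32 and x_2 = 0 → (8, 0)
  x_2 = 6 and 4x_1 + x_2 = 32 → (6.5, 6)
  x_2 = 6 and x_1 = 0 → (0, 6)

Evaluating z = -5x_1 + 2x_2 at each vertex:
  (0, 0): z = 0
  (8, 0): z = -40
  (6.5, 6): z = -20.5
  (0, 6): z = 12

The minimum is at (8, 0) with z = -40.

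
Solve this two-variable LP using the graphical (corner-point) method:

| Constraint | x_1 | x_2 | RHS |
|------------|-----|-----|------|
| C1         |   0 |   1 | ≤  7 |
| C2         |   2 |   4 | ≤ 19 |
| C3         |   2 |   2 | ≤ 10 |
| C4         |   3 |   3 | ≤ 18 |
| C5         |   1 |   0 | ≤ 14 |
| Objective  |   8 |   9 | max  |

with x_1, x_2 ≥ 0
x_1 = 0.5, x_2 = 4.5, z = 44.5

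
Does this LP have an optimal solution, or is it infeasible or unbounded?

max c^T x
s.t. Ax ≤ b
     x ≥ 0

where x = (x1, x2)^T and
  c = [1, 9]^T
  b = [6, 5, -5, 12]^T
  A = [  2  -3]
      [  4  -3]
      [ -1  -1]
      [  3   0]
Feasible point: (0, 5) satisfies every constraint, so the LP is feasible.
Direction d = (0, 1): for each constraint row a, a·d ≤ 0 —
  (2)(0) + (-3)(1) = -3 ≤ 0
  (4)(0) + (-3)(1) = -3 ≤ 0
  (-1)(0) + (-1)(1) = -1 ≤ 0
  (3)(0) + (0)(1) = 0 ≤ 0
and d ≥ 0, so (0, 5) + t·d stays feasible for every t ≥ 0. Along this ray z = x1 + 9x2 changes by 9 per unit t, so z → +∞.

Unbounded: there is a feasible ray along which z → +∞.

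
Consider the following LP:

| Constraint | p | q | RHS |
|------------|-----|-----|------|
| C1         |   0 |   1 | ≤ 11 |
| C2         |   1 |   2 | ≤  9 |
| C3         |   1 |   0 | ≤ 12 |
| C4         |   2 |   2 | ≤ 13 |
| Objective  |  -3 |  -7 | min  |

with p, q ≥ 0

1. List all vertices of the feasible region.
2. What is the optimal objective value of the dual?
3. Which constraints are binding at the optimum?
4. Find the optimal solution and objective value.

1. (0, 0), (6.5, 0), (4, 2.5), (0, 4.5)
2. -31.5 (by strong duality, equal to the primal optimum)
3. C2, p ≥ 0
4. p = 0, q = 4.5, z = -31.5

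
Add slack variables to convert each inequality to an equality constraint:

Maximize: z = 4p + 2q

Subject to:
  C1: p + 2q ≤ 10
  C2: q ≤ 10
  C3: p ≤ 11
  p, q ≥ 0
max z = 4p + 2q

s.t.
  p + 2q + s1 = 10
  q + s2 = 10
  p + s3 = 11
  p, q, s1, s2, s3 ≥ 0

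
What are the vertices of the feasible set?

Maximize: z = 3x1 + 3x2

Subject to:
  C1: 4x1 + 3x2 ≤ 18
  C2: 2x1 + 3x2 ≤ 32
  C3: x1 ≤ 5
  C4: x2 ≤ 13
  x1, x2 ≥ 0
Each vertex is the intersection of two constraint boundaries that also satisfies all remaining constraints:
  x1 = 0 and x2 = 0 → (0, 0)
  4x1 + 3x2 = 18 and x2 = 0 → (4.5, 0)
  4x1 + 3x2 = 18 and x1 = 0 → (0, 6)

Vertices: (0, 0), (4.5, 0), (0, 6)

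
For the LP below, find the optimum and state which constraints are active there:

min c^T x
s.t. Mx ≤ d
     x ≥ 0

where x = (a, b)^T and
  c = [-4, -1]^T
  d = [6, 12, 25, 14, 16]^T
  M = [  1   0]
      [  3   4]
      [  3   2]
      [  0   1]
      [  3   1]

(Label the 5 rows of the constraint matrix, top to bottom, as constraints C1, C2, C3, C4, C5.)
Optimal: a = 4, b = 0
Binding: C2, b ≥ 0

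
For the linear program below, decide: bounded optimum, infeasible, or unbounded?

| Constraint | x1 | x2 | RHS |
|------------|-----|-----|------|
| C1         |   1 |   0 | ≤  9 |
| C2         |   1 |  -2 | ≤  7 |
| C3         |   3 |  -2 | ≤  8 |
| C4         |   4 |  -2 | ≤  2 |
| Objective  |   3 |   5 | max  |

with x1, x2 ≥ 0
Feasible point: (0, 0) satisfies every constraint, so the LP is feasible.
Direction d = (0, 1): for each constraint row a, a·d ≤ 0 —
  (1)(0) + (0)(1) = 0 ≤ 0
  (1)(0) + (-2)(1) = -2 ≤ 0
  (3)(0) + (-2)(1) = -2 ≤ 0
  (4)(0) + (-2)(1) = -2 ≤ 0
and d ≥ 0, so (0, 0) + t·d stays feasible for every t ≥ 0. Along this ray z = 3x1 + 5x2 changes by 5 per unit t, so z → +∞.

Unbounded: there is a feasible ray along which z → +∞.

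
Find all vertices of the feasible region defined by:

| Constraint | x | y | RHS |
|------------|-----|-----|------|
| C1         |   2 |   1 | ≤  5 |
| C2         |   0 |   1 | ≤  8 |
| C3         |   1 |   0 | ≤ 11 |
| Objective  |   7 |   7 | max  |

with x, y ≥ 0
Each vertex is the intersection of two constraint boundaries that also satisfies all remaining constraints:
  x = 0 and y = 0 → (0, 0)
  2x + y = 5 and y = 0 → (2.5, 0)
  2x + y = 5 and x = 0 → (0, 5)

Vertices: (0, 0), (2.5, 0), (0, 5)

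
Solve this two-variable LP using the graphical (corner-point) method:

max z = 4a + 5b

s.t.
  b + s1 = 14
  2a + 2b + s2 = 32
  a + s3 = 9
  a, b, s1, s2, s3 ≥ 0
a = 2, b = 14, z = 78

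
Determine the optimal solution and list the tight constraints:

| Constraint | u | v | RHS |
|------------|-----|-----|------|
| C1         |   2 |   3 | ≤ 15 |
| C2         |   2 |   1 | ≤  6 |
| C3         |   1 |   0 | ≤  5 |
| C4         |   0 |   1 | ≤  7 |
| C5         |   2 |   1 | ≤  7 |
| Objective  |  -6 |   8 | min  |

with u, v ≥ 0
Optimal: u = 3, v = 0
Binding: C2, v ≥ 0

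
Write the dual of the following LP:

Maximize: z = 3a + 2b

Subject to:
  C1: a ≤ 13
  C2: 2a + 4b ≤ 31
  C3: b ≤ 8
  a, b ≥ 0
Minimize: z = 13y1 + 31y2 + 8y3

Subject to:
  C1: -y1 - 2y2 ≤ -3
  C2: -4y2 - y3 ≤ -2
  y1, y2, y3 ≥ 0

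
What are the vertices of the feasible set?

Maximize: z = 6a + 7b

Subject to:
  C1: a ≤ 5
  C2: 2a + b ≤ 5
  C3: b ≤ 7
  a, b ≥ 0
Each vertex is the intersection of two constraint boundaries that also satisfies all remaining constraints:
  a = 0 and b = 0 → (0, 0)
  2a + b = 5 and b = 0 → (2.5, 0)
  2a + b = 5 and a = 0 → (0, 5)

Vertices: (0, 0), (2.5, 0), (0, 5)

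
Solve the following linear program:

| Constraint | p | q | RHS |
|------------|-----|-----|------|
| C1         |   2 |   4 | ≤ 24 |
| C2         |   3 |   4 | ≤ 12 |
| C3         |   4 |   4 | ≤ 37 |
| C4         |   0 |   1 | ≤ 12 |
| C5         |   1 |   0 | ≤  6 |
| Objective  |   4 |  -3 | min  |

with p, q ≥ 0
Each vertex is the intersection of two constraint boundaries that also satisfies all remaining constraints:
  p = 0 and q = 0 → (0, 0)
  3p + 4q = 12 and q = 0 → (4, 0)
  3p + 4q = 12 and p = 0 → (0, 3)

Evaluating z = 4p - 3q at each vertex:
  (0, 0): z = 0
  (4, 0): z = 16
  (0, 3): z = -9

The minimum is at (0, 3) with z = -9.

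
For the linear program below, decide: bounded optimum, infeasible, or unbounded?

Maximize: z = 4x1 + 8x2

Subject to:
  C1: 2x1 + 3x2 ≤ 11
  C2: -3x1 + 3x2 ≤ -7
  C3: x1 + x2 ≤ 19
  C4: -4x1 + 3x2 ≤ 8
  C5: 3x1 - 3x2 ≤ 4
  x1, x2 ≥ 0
C5 requires 3x1 - 3x2 ≤ 4, while C2 (-3x1 + 3x2 ≤ -7) is equivalent to 3x1 - 3x2 ≥ 7. Together they would need 7 ≤ 3x1 - 3x2 ≤ 4, which is impossible since 7 > 4. No point satisfies all constraints.

Infeasible — the constraint set is empty.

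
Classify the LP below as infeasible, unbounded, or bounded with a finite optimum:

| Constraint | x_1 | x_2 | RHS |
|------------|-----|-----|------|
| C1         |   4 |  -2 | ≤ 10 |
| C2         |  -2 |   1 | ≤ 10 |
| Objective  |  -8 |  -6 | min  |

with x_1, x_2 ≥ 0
Feasible point: (0, 0) satisfies every constraint, so the LP is feasible.
Direction d = (1, 2): for each constraint row a, a·d ≤ 0 —
  (4)(1) + (-2)(2) = 0 ≤ 0
  (-2)(1) + (1)(2) = 0 ≤ 0
and d ≥ 0, so (0, 0) + t·d stays feasible for every t ≥ 0. Along this ray z = -8x_1 - 6x_2 changes by -20 per unit t, so z → −∞.

Unbounded — the objective can decrease without bound over the feasible region.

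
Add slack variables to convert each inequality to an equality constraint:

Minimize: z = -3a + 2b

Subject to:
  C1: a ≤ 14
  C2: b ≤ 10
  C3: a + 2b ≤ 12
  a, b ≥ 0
min z = -3a + 2b

s.t.
  a + s1 = 14
  b + s2 = 10
  a + 2b + s3 = 12
  a, b, s1, s2, s3 ≥ 0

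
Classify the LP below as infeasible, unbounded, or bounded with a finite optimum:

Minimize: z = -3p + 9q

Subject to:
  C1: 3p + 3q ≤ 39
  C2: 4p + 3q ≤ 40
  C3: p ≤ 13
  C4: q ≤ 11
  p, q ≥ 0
The point (10, 0) satisfies every constraint, so the LP is feasible; the constraints give p ≤ 13 and q ≤ 11, which with p, q ≥ 0 keep the feasible region inside a bounded box. A feasible, bounded LP attains a finite optimum at a vertex.

Evaluating z = -3p + 9q at each vertex:
  (0, 0): z = 0
  (10, 0): z = -30
  (1.75, 11): z = 93.75
  (0, 11): z = 99

Bounded optimum: z* = -30 at (10, 0).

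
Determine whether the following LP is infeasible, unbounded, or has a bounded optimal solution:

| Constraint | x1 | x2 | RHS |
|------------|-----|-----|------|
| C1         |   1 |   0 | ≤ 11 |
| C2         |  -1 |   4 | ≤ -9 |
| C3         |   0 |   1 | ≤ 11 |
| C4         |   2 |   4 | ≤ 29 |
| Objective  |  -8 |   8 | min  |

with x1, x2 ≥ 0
The point (11, 0) satisfies every constraint, so the LP is feasible; the constraints give x1 ≤ 11 and x2 ≤ 11, which with x1, x2 ≥ 0 keep the feasible region inside a bounded box. A feasible, bounded LP attains a finite optimum at a vertex.

Bounded optimum: z* = -88 at (11, 0).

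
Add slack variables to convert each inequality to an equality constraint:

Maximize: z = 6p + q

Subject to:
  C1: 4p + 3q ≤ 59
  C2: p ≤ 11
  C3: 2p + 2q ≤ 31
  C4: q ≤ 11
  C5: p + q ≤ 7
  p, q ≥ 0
max z = 6p + q

s.t.
  4p + 3q + s1 = 59
  p + s2 = 11
  2p + 2q + s3 = 31
  q + s4 = 11
  p + q + s5 = 7
  p, q, s1, s2, s3, s4, s5 ≥ 0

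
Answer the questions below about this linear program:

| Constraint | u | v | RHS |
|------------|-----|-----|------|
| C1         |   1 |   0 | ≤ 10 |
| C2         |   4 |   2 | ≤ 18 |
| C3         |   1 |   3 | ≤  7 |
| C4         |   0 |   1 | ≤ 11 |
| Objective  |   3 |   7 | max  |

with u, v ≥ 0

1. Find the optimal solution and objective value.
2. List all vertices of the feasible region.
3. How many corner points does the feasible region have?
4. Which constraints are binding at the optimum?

1. u = 4, v = 1, z = 19
2. (0, 0), (4.5, 0), (4, 1), (0, 2.333)
3. 4
4. C2, C3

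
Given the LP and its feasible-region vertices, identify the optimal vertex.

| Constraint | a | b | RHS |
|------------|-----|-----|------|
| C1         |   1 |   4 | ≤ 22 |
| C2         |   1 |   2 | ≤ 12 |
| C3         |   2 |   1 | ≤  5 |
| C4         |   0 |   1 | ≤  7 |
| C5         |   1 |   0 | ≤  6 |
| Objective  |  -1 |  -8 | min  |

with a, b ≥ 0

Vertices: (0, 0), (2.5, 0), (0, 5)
Evaluating z = -a - 8b at each vertex:
  (0, 0): z = 0
  (2.5, 0): z = -2.5
  (0, 5): z = -40

The smallest value is z = -40, attained at (0, 5).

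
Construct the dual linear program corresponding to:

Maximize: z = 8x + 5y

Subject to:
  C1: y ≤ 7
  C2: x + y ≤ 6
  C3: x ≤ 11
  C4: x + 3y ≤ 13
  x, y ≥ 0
Minimize: z = 7y1 + 6y2 + 11y3 + 13y4

Subject to:
  C1: -y2 - y3 - y4 ≤ -8
  C2: -y1 - y2 - 3y4 ≤ -5
  y1, y2, y3, y4 ≥ 0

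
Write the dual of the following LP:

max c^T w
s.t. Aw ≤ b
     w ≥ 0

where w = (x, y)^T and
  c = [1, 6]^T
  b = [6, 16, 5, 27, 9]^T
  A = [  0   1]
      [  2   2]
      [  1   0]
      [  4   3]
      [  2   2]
Minimize: z = 6y1 + 16y2 + 5y3 + 27y4 + 9y5

Subject to:
  C1: -2y2 - y3 - 4y4 - 2y5 ≤ -1
  C2: -y1 - 2y2 - 3y4 - 2y5 ≤ -6
  y1, y2, y3, y4, y5 ≥ 0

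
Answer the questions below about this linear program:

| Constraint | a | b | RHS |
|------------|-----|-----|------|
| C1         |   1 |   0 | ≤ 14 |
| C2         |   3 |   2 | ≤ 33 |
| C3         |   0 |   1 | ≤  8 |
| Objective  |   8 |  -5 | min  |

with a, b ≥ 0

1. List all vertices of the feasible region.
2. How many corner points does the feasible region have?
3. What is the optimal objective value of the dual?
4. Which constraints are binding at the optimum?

1. (0, 0), (11, 0), (5.667, 8), (0, 8)
2. 4
3. -40 (by strong duality, equal to the primal optimum)
4. C3, a ≥ 0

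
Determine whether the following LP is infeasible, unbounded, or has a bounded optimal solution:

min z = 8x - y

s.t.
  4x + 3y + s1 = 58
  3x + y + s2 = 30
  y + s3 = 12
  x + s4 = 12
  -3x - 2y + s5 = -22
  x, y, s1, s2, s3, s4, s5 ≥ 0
The point (0, 12) satisfies every constraint, so the LP is feasible; the constraints give x ≤ 12 and y ≤ 12, which with x, y ≥ 0 keep the feasible region inside a bounded box. A feasible, bounded LP attains a finite optimum at a vertex.

Evaluating z = 8x - y at each vertex:
  (7.333, 0): z = 58.67
  (10, 0): z = 80
  (6.4, 10.8): z = 40.4
  (5.5, 12): z = 32
  (0, 12): z = -12
  (0, 11): z = -11

Feasible with finite optimum z* = -12 at (0, 12).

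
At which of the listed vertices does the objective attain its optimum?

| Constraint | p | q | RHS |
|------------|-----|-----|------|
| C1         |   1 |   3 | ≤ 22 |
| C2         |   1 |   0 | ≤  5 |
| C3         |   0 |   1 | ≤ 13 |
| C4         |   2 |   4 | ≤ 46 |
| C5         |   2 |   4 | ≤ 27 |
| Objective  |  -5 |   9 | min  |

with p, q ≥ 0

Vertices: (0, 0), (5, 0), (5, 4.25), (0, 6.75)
(5, 0) with z = -25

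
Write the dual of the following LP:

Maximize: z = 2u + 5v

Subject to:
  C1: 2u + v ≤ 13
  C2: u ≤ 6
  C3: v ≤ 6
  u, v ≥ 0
Minimize: z = 13y1 + 6y2 + 6y3

Subject to:
  C1: -2y1 - y2 ≤ -2
  C2: -y1 - y3 ≤ -5
  y1, y2, y3 ≥ 0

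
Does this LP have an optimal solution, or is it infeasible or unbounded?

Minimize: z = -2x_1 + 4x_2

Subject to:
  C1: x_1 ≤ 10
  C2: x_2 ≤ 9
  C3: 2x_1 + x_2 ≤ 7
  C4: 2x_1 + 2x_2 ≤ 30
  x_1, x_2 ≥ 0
The point (3.5, 0) satisfies every constraint, so the LP is feasible; the constraints give x_1 ≤ 10 and x_2 ≤ 9, which with x_1, x_2 ≥ 0 keep the feasible region inside a bounded box. A feasible, bounded LP attains a finite optimum at a vertex.

Bounded optimum: z* = -7 at (3.5, 0).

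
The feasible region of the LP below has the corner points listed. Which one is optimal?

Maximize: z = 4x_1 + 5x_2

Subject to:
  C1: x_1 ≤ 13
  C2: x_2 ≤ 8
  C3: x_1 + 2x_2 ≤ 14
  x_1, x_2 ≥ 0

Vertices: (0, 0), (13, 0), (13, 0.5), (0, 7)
(13, 0.5) with z = 54.5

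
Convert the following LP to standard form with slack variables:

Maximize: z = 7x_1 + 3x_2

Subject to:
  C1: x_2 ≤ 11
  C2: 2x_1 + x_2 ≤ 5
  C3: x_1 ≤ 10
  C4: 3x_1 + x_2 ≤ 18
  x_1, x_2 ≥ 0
max z = 7x_1 + 3x_2

s.t.
  x_2 + s1 = 11
  2x_1 + x_2 + s2 = 5
  x_1 + s3 = 10
  3x_1 + x_2 + s4 = 18
  x_1, x_2, s1, s2, s3, s4 ≥ 0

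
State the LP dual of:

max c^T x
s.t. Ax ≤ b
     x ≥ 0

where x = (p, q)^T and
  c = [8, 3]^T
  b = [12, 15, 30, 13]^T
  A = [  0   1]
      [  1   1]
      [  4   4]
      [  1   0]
Minimize: z = 12y1 + 15y2 + 30y3 + 13y4

Subject to:
  C1: -y2 - 4y3 - y4 ≤ -8
  C2: -y1 - y2 - 4y3 ≤ -3
  y1, y2, y3, y4 ≥ 0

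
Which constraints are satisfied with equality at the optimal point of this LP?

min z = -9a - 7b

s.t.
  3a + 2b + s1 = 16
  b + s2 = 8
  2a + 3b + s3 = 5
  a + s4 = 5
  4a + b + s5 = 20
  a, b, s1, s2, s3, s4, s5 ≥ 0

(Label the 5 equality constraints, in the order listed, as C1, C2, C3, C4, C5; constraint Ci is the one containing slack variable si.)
Optimal: a = 2.5, b = 0
Slack at optimum:
  C1: slack = 8.5
  C2: slack = 8
  C3: slack = 0 (binding)
  C4: slack = 2.5
  C5: slack = 10
  a ≥ 0: a = 2.5
  b ≥ 0: b = 0 (binding)
Binding constraints: C3, b ≥ 0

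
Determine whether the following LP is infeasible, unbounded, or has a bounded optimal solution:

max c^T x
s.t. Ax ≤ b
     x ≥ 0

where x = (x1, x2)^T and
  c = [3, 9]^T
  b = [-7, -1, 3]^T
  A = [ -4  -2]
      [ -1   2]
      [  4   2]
One constraint requires 4x1 + 2x2 ≤ 3, while the constraint -4x1 - 2x2 ≤ -7 is equivalent to 4x1 + 2x2 ≥ 7. Together they would need 7 ≤ 4x1 + 2x2 ≤ 3, which is impossible since 7 > 3. No point satisfies all constraints.

The feasible region is empty; the LP is infeasible.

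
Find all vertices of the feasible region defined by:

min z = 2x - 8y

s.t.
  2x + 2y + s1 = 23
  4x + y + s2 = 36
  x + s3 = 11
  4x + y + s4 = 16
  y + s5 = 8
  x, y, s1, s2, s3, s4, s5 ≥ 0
Each vertex is the intersection of two constraint boundaries that also satisfies all remaining constraints:
  x = 0 and y = 0 → (0, 0)
  4x + y = 16 and y = 0 → (4, 0)
  4x + y = 16 and y = 8 → (2, 8)
  y = 8 and x = 0 → (0, 8)

Vertices: (0, 0), (4, 0), (2, 8), (0, 8)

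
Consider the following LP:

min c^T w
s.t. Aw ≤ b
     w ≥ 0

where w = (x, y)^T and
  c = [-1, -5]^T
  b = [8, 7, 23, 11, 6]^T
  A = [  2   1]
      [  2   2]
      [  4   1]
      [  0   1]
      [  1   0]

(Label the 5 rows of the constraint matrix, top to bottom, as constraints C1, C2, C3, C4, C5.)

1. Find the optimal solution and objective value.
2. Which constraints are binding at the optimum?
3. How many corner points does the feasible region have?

1. x = 0, y = 3.5, z = -17.5
2. C2, x ≥ 0
3. 3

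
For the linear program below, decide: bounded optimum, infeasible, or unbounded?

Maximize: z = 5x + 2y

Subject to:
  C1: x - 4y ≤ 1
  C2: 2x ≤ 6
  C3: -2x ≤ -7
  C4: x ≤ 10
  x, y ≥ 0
C2 requires 2x ≤ 6, while C3 (-2x ≤ -7) is equivalent to 2x ≥ 7. Together they would need 7 ≤ 2x ≤ 6, which is impossible since 7 > 6. No point satisfies all constraints.

The feasible region is empty; the LP is infeasible.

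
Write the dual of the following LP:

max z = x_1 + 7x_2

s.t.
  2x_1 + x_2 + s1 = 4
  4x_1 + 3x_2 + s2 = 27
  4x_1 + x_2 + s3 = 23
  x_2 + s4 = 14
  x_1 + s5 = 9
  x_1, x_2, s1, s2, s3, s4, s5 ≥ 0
Minimize: z = 4y1 + 27y2 + 23y3 + 14y4 + 9y5

Subject to:
  C1: -2y1 - 4y2 - 4y3 - y5 ≤ -1
  C2: -y1 - 3y2 - y3 - y4 ≤ -7
  y1, y2, y3, y4, y5 ≥ 0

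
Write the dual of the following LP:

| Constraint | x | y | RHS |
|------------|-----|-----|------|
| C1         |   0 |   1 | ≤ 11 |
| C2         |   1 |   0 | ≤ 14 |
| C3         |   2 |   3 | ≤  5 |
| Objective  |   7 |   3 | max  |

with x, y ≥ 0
Minimize: z = 11y1 + 14y2 + 5y3

Subject to:
  C1: -y2 - 2y3 ≤ -7
  C2: -y1 - 3y3 ≤ -3
  y1, y2, y3 ≥ 0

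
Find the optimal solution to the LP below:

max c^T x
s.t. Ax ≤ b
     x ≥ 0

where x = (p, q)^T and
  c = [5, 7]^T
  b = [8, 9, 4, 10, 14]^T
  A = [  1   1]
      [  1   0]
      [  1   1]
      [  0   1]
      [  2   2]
Each vertex is the intersection of two constraint boundaries that also satisfies all remaining constraints:
  p = 0 and q = 0 → (0, 0)
  p + q = 4 and q = 0 → (4, 0)
  p + q = 4 and p = 0 → (0, 4)

Evaluating z = 5p + 7q at each vertex:
  (0, 0): z = 0
  (4, 0): z = 20
  (0, 4): z = 28

The maximum is at (0, 4) with z = 28.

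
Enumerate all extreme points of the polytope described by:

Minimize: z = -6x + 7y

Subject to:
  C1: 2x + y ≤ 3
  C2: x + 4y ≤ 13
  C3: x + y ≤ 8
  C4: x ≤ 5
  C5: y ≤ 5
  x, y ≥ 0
Each vertex is the intersection of two constraint boundaries that also satisfies all remaining constraints:
  x = 0 and y = 0 → (0, 0)
  2x + y = 3 and y = 0 → (1.5, 0)
  2x + y = 3 and x = 0 → (0, 3)

Vertices: (0, 0), (1.5, 0), (0, 3)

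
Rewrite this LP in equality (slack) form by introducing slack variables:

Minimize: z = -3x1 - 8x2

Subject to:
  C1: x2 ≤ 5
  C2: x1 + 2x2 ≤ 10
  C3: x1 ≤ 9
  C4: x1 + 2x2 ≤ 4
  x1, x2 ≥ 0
min z = -3x1 - 8x2

s.t.
  x2 + s1 = 5
  x1 + 2x2 + s2 = 10
  x1 + s3 = 9
  x1 + 2x2 + s4 = 4
  x1, x2, s1, s2, s3, s4 ≥ 0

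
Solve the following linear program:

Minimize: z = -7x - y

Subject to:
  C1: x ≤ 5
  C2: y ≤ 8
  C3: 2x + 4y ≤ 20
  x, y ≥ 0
Each vertex is the intersection of two constraint boundaries that also satisfies all remaining constraints:
  x = 0 and y = 0 → (0, 0)
  x = 5 and y = 0 → (5, 0)
  x = 5 and 2x + 4y = 20 → (5, 2.5)
  2x + 4y = 20 and x = 0 → (0, 5)

Evaluating z = -7x - y at each vertex:
  (0, 0): z = 0
  (5, 0): z = -35
  (5, 2.5): z = -37.5
  (0, 5): z = -5

The minimum is at (5, 2.5) with z = -37.5.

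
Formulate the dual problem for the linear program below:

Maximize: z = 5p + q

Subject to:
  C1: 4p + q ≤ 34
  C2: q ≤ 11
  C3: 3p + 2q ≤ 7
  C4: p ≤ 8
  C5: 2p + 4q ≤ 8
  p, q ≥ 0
Minimize: z = 34y1 + 11y2 + 7y3 + 8y4 + 8y5

Subject to:
  C1: -4y1 - 3y3 - y4 - 2y5 ≤ -5
  C2: -y1 - y2 - 2y3 - 4y5 ≤ -1
  y1, y2, y3, y4, y5 ≥ 0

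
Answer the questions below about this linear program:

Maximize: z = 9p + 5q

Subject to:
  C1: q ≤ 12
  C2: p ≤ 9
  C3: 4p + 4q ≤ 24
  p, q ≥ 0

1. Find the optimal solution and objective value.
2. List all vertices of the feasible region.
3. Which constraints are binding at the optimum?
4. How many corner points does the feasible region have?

1. p = 6, q = 0, z = 54
2. (0, 0), (6, 0), (0, 6)
3. C3, q ≥ 0
4. 3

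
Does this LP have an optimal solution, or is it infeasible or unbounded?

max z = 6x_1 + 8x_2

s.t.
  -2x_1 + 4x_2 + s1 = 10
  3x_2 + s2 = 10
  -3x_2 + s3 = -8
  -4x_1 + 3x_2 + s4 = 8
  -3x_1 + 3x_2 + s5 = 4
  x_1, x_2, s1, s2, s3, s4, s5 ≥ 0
Feasible point: (2, 3) satisfies every constraint, so the LP is feasible.
Direction d = (1, 0): for each constraint row a, a·d ≤ 0 —
  (-2)(1) + (4)(0) = -2 ≤ 0
  (0)(1) + (3)(0) = 0 ≤ 0
  (0)(1) + (-3)(0) = 0 ≤ 0
  (-4)(1) + (3)(0) = -4 ≤ 0
  (-3)(1) + (3)(0) = -3 ≤ 0
and d ≥ 0, so (2, 3) + t·d stays feasible for every t ≥ 0. Along this ray z = 6x_1 + 8x_2 changes by 6 per unit t, so z → +∞.

The LP is unbounded; z can be made arbitrarily large.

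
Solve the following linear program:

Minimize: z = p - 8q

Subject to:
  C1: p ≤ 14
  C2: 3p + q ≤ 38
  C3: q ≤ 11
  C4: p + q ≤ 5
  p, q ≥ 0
p = 0, q = 5, z = -40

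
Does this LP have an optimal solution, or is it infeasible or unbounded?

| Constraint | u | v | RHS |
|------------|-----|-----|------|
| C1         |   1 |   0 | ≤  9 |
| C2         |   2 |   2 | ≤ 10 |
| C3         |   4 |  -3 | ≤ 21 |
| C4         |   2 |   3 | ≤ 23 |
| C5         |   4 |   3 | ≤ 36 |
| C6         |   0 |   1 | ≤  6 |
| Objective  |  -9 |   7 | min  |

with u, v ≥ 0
The point (5, 0) satisfies every constraint, so the LP is feasible; the constraints give u ≤ 9 and v ≤ 6, which with u, v ≥ 0 keep the feasible region inside a bounded box. A feasible, bounded LP attains a finite optimum at a vertex.

Evaluating z = -9u + 7v at each vertex:
  (0, 0): z = 0
  (5, 0): z = -45
  (0, 5): z = 35

Feasible with finite optimum z* = -45 at (5, 0).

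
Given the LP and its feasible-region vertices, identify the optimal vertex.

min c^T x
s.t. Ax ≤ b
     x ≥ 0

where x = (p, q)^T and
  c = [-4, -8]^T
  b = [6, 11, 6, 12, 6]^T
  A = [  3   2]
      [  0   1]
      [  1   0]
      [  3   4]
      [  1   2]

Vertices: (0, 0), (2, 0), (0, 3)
Evaluating z = -4p - 8q at each vertex:
  (0, 0): z = 0
  (2, 0): z = -8
  (0, 3): z = -24

The smallest value is z = -24, attained at (0, 3).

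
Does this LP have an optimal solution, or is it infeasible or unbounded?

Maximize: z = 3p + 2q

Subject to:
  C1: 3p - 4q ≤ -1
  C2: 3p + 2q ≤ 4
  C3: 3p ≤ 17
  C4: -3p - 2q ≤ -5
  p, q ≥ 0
C2 requires 3p + 2q ≤ 4, while C4 (-3p - 2q ≤ -5) is equivalent to 3p + 2q ≥ 5. Together they would need 5 ≤ 3p + 2q ≤ 4, which is impossible since 5 > 4. No point satisfies all constraints.

The feasible region is empty; the LP is infeasible.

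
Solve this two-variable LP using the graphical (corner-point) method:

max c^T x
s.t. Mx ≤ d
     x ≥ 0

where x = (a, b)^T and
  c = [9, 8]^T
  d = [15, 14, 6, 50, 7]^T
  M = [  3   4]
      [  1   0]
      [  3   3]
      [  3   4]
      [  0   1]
Each vertex is the intersection of two constraint boundaries that also satisfies all remaining constraints:
  a = 0 and b = 0 → (0, 0)
  3a + 3b = 6 and b = 0 → (2, 0)
  3a + 3b = 6 and a = 0 → (0, 2)

Evaluating z = 9a + 8b at each vertex:
  (0, 0): z = 0
  (2, 0): z = 18
  (0, 2): z = 16

The maximum is at (2, 0) with z = 18.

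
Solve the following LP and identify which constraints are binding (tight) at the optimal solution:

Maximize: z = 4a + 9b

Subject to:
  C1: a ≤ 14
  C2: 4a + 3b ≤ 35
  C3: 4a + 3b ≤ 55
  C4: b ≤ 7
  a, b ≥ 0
Optimal: a = 3.5, b = 7
Binding: C2, C4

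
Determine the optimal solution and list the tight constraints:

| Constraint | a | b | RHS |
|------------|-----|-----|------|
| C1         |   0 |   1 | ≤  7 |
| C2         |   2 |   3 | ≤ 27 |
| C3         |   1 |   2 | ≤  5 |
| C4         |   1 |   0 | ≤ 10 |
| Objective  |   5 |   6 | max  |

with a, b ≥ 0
Optimal: a = 5, b = 0
Binding: C3, b ≥ 0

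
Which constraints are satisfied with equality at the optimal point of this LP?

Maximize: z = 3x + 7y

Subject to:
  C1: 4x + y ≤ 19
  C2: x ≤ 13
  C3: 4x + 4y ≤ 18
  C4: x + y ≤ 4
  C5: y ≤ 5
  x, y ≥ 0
Optimal: x = 0, y = 4
Binding: C4, x ≥ 0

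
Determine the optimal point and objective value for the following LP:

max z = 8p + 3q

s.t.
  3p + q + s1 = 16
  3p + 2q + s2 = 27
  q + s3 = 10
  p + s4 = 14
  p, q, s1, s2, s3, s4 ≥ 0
p = 2, q = 10, z = 46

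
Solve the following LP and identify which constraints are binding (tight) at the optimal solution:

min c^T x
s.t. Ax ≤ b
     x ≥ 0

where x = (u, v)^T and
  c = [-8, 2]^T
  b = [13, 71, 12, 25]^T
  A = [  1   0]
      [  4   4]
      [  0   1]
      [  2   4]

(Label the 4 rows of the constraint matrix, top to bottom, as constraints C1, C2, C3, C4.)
Optimal: u = 12.5, v = 0
Slack at optimum:
  C1: slack = 0.5
  C2: slack = 21
  C3: slack = 12
  C4: slack = 0 (binding)
  u ≥ 0: u = 12.5
  v ≥ 0: v = 0 (binding)
Binding constraints: C4, v ≥ 0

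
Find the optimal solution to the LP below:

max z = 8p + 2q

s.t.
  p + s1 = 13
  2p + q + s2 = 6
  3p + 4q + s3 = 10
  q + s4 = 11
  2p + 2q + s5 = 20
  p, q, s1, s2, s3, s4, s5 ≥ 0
Each vertex is the intersection of two constraint boundaries that also satisfies all remaining constraints:
  p = 0 and q = 0 → (0, 0)
  2p + q = 6 and q = 0 → (3, 0)
  2p + q = 6 and 3p + 4q = 10 → (2.8, 0.4)
  3p + 4q = 10 and p = 0 → (0, 2.5)

Evaluating z = 8p + 2q at each vertex:
  (0, 0): z = 0
  (3, 0): z = 24
  (2.8, 0.4): z = 23.2
  (0, 2.5): z = 5

The maximum is at (3, 0) with z = 24.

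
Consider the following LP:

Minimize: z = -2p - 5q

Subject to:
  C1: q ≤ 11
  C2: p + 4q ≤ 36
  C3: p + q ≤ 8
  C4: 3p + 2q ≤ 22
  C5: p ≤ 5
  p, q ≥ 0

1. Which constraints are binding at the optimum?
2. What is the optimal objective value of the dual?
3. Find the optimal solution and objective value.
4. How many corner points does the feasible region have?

1. C3, p ≥ 0
2. -40 (by strong duality, equal to the primal optimum)
3. p = 0, q = 8, z = -40
4. 4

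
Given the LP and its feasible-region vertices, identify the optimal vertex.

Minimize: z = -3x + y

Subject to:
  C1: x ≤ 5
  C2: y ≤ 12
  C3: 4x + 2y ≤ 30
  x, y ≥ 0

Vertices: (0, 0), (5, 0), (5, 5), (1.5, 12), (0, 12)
(5, 0) with z = -15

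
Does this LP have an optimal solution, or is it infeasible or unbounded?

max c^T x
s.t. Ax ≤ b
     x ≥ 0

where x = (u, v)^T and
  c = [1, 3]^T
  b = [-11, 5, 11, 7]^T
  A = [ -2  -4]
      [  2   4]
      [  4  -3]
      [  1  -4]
One constraint requires 2u + 4v ≤ 5, while the constraint -2u - 4v ≤ -11 is equivalent to 2u + 4v ≥ 11. Together they would need 11 ≤ 2u + 4v ≤ 5, which is impossible since 11 > 5. No point satisfies all constraints.

Infeasible — the constraint set is empty.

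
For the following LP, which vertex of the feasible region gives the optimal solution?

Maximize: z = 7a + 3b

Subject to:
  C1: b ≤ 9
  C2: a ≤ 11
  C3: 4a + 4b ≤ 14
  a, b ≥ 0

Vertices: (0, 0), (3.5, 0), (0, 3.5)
Evaluating z = 7a + 3b at each vertex:
  (0, 0): z = 0
  (3.5, 0): z = 24.5
  (0, 3.5): z = 10.5

The largest value is z = 24.5, attained at (3.5, 0).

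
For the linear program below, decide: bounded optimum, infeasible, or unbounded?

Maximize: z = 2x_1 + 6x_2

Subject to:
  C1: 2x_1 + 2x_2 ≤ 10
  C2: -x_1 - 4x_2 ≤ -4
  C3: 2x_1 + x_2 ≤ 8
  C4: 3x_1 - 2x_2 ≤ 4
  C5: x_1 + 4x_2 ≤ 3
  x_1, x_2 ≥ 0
C5 requires x_1 + 4x_2 ≤ 3, while C2 (-x_1 - 4x_2 ≤ -4) is equivalent to x_1 + 4x_2 ≥ 4. Together they would need 4 ≤ x_1 + 4x_2 ≤ 3, which is impossible since 4 > 3. No point satisfies all constraints.

Infeasible: no point satisfies all constraints simultaneously.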